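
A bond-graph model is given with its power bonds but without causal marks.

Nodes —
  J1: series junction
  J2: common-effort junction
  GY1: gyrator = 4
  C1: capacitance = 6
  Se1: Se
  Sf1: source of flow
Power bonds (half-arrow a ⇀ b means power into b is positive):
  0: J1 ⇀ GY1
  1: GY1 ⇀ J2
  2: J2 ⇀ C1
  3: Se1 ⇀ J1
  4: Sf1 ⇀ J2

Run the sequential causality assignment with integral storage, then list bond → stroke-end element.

#3 →J1  (Se1 (Se) sets effort on bond)
#4 →Sf1  (source Sf1 imposes f)
#0 →GY1  (J1 needs exactly one f-in)
#1 →GY1  (through GY1, causality inverts; strokes same side of GY1)
#2 →J2  (closing 0-jn rule on J2)

b0 stroke at GY1
b1 stroke at GY1
b2 stroke at J2
b3 stroke at J1
b4 stroke at Sf1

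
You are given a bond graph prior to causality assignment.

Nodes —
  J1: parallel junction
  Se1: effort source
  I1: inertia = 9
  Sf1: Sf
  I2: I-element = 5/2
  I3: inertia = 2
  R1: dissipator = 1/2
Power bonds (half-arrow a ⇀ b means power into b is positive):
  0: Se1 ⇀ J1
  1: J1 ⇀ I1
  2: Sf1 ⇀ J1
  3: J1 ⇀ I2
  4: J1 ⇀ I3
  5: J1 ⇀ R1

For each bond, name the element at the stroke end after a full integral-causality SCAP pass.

bond 0 stroke→J1
bond 1 stroke→I1
bond 2 stroke→Sf1
bond 3 stroke→I2
bond 4 stroke→I3
bond 5 stroke→R1

#0 |J1  (Se1: effort source, stroke at far end)
#2 |Sf1  (source Sf1 imposes f)
#1 |I1  (0-jn J1 has e-setter on 0)
#3 |I2  (J1: bond 0 brought effort, rest push out)
#4 |I3  (common-e at J1 fixed by 0)
#5 |R1  (J1: bond 0 brought effort, rest push out)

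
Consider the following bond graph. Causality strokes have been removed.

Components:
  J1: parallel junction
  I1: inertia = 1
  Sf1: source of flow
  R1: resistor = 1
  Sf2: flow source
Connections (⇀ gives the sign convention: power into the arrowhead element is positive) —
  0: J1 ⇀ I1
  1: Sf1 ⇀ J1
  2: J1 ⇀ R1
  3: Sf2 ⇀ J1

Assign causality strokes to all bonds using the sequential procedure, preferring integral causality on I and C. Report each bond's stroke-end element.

b0 stroke→I1
b1 stroke→Sf1
b2 stroke→J1
b3 stroke→Sf2

b1 stroke→Sf1  (Sf1 fixes flow; stroke at Sf1)
b3 stroke→Sf2  (Sf2 fixes flow; stroke at Sf2)
b0 stroke→I1  (I1 integral (f out))
b2 stroke→J1  (J1: last free bond brings effort in)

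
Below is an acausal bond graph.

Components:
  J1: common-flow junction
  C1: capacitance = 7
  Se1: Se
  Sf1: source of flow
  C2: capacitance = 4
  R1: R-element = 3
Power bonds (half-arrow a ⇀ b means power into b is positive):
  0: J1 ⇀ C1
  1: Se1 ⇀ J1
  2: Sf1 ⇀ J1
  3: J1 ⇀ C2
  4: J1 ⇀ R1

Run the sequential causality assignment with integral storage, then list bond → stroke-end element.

β1 stroke at J1  (source Se1 imposes e)
β2 stroke at Sf1  (Sf1: flow source, stroke at near end)
β0 stroke at J1  (common-f at J1 fixed by 2)
β3 stroke at J1  (J1: bond 2 brought flow, rest push out)
β4 stroke at J1  (J1 flow already set via bond 2)

β0 |J1
β1 |J1
β2 |Sf1
β3 |J1
β4 |J1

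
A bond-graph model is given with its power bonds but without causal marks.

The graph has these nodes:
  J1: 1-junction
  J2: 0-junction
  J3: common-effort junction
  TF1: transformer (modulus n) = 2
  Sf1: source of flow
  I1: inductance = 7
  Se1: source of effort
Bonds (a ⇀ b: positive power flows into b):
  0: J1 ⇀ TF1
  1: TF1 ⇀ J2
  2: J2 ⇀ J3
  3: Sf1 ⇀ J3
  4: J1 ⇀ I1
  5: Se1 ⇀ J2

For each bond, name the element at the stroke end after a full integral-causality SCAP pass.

b0 stroke→J1
b1 stroke→TF1
b2 stroke→J3
b3 stroke→Sf1
b4 stroke→I1
b5 stroke→J2

b3 stroke at Sf1  (source Sf1 imposes f)
b5 stroke at J2  (Se1 (Se) sets effort on bond)
b1 stroke at TF1  (J2: bond 5 brought effort, rest push out)
b2 stroke at J3  (J2: bond 5 brought effort, rest push out)
b0 stroke at J1  (TF1: transformer flips bond 1)
b4 stroke at I1  (J1: last free bond brings flow in)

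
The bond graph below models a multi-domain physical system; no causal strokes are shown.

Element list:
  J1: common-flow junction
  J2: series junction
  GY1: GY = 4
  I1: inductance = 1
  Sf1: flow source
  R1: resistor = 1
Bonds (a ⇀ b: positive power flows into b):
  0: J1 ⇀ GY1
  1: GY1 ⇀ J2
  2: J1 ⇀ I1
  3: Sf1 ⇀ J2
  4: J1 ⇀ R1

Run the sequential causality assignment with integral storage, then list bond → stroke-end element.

b3 |Sf1  (Sf1 fixes flow; stroke at Sf1)
b1 |J2  (1-jn J2 has f-setter on 3)
b0 |J1  (GY1: gyrator matches bond 1)
b2 |I1  (prefer integral on I1)
b4 |J1  (1-jn J1 has f-setter on 2)

#0 stroke at J1
#1 stroke at J2
#2 stroke at I1
#3 stroke at Sf1
#4 stroke at J1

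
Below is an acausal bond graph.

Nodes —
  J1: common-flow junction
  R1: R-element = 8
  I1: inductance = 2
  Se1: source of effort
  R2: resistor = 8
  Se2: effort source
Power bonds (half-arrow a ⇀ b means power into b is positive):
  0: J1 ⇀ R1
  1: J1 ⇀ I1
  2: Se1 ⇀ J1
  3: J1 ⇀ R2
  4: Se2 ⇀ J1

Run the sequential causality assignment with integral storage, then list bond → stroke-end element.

b2 →J1  (source Se1 imposes e)
b4 →J1  (Se2 (Se) sets effort on bond)
b1 →I1  (I1 outputs flow p/I1)
b0 →J1  (common-f at J1 fixed by 1)
b3 →J1  (J1 flow already set via bond 1)

β0 stroke at J1
β1 stroke at I1
β2 stroke at J1
β3 stroke at J1
β4 stroke at J1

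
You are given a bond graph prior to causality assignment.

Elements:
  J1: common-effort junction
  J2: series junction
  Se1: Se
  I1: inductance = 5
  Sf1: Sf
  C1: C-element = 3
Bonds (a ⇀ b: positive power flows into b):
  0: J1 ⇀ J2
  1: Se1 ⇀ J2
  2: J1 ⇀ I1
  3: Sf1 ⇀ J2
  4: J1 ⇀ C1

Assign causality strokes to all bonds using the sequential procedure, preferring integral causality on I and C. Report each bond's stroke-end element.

b0 stroke at J2
b1 stroke at J2
b2 stroke at I1
b3 stroke at Sf1
b4 stroke at J1

bond 1 stroke at J2  (Se1 (Se) sets effort on bond)
bond 3 stroke at Sf1  (Sf1: flow source, stroke at near end)
bond 0 stroke at J2  (1-jn J2 has f-setter on 3)
bond 2 stroke at I1  (I1 outputs flow p/I1)
bond 4 stroke at J1  (J1 needs exactly one e-in)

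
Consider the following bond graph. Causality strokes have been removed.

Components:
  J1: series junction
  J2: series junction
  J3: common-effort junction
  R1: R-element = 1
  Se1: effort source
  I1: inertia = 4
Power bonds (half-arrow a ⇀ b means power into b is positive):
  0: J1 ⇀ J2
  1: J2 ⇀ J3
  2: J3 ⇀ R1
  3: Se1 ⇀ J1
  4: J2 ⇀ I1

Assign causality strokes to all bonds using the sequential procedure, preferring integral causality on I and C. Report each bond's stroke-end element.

#0 stroke→J2
#1 stroke→J2
#2 stroke→J3
#3 stroke→J1
#4 stroke→I1

β3 stroke at J1  (Se1 fixes effort; stroke away)
β0 stroke at J2  (J1 needs exactly one f-in)
β4 stroke at I1  (I1: I, integral causality)
β1 stroke at J2  (1-jn J2 has f-setter on 4)
β2 stroke at J3  (J3 needs exactly one e-in)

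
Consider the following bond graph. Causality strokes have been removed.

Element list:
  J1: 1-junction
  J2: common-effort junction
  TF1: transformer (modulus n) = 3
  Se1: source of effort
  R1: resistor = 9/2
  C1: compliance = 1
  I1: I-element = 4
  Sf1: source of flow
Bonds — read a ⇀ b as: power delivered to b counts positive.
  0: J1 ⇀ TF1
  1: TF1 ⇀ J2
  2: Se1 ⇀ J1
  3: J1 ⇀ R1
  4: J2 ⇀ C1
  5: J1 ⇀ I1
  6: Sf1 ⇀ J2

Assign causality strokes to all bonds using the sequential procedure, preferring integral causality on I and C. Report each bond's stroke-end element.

#2 →J1  (Se1 fixes effort; stroke away)
#6 →Sf1  (Sf1 fixes flow; stroke at Sf1)
#4 →J2  (C1 outputs effort q/C1)
#1 →TF1  (J2: bond 4 brought effort, rest push out)
#0 →J1  (through TF1, causality passes straight; one stroke at TF1)
#5 →I1  (I1 outputs flow p/I1)
#3 →J1  (J1 flow already set via bond 5)

bond 0 →J1
bond 1 →TF1
bond 2 →J1
bond 3 →J1
bond 4 →J2
bond 5 →I1
bond 6 →Sf1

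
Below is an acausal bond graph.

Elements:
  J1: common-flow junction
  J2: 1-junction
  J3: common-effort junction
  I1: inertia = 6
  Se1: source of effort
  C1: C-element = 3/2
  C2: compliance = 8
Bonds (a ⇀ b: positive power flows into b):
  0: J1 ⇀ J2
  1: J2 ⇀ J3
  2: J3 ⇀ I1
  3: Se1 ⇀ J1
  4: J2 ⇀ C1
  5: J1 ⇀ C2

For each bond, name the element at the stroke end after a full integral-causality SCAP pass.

b0 →J2
b1 →J3
b2 →I1
b3 →J1
b4 →J2
b5 →J1

b3 →J1  (Se1: effort source, stroke at far end)
b2 →I1  (I1 integral (f out))
b1 →J3  (J3: last free bond brings effort in)
b0 →J2  (J2: bond 1 brought flow, rest push out)
b4 →J2  (common-f at J2 fixed by 1)
b5 →J1  (common-f at J1 fixed by 0)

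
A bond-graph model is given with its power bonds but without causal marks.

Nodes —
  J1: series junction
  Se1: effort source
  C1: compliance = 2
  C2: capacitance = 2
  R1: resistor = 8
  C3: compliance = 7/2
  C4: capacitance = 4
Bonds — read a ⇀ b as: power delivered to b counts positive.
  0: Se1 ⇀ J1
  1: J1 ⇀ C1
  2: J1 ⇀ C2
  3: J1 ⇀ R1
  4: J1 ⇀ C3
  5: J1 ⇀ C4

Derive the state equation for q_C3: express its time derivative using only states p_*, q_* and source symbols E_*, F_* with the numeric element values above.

dq_C3/dt = E_Se1/8 - q_C1/16 - q_C2/16 - q_C3/28 - q_C4/32

bond 0 |J1  (Se1: effort source, stroke at far end)
bond 1 |J1  (prefer integral on C1)
bond 2 |J1  (C2: C, integral causality)
bond 4 |J1  (C3 outputs effort q/C3)
bond 5 |J1  (C4: C, integral causality)
bond 3 |R1  (J1 needs exactly one f-in)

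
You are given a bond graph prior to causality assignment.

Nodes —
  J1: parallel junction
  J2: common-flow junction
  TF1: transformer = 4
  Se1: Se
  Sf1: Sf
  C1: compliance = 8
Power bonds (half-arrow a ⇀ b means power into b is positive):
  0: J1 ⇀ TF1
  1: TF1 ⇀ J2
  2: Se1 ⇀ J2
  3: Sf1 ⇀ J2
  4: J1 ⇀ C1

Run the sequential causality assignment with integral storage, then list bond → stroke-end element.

#2 →J2  (Se1 fixes effort; stroke away)
#3 →Sf1  (Sf1: flow source, stroke at near end)
#1 →J2  (J2: bond 3 brought flow, rest push out)
#0 →TF1  (TF TF1: opposite of bond 1)
#4 →J1  (J1 needs exactly one e-in)

β0 stroke→TF1
β1 stroke→J2
β2 stroke→J2
β3 stroke→Sf1
β4 stroke→J1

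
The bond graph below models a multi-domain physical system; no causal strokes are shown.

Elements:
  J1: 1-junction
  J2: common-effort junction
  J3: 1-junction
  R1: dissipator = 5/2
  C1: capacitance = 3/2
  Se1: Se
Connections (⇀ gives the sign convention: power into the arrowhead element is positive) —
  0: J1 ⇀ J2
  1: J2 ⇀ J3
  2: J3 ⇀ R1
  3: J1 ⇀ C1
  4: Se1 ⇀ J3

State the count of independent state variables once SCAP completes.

#4 stroke→J3  (Se1 (Se) sets effort on bond)
#3 stroke→J1  (prefer integral on C1)
#0 stroke→J2  (J1: last free bond brings flow in)
#1 stroke→J3  (J2: bond 0 brought effort, rest push out)
#2 stroke→R1  (J3 needs exactly one f-in)

1  (C1 all integral)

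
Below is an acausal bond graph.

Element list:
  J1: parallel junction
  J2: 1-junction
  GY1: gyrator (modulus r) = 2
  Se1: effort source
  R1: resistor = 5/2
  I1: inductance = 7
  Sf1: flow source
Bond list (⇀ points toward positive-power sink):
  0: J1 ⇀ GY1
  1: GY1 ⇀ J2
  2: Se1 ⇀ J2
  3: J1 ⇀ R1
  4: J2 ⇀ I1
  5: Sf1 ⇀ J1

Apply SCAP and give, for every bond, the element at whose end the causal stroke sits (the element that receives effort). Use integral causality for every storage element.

b0 |J1
b1 |J2
b2 |J2
b3 |R1
b4 |I1
b5 |Sf1

#2 →J2  (Se1: effort source, stroke at far end)
#5 →Sf1  (source Sf1 imposes f)
#4 →I1  (I1 integral (f out))
#1 →J2  (J2 flow already set via bond 4)
#0 →J1  (through GY1, causality inverts; strokes same side of GY1)
#3 →R1  (J1: bond 0 brought effort, rest push out)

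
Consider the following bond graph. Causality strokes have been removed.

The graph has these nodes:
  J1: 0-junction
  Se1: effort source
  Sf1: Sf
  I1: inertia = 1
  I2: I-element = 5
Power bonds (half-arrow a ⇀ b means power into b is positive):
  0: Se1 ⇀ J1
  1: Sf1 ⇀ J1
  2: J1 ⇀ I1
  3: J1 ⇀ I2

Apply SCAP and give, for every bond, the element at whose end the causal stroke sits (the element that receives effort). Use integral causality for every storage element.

β0 |J1  (Se1: effort source, stroke at far end)
β1 |Sf1  (Sf1 (Sf) sets flow on bond)
β2 |I1  (common-e at J1 fixed by 0)
β3 |I2  (J1: bond 0 brought effort, rest push out)

β0 stroke→J1
β1 stroke→Sf1
β2 stroke→I1
β3 stroke→I2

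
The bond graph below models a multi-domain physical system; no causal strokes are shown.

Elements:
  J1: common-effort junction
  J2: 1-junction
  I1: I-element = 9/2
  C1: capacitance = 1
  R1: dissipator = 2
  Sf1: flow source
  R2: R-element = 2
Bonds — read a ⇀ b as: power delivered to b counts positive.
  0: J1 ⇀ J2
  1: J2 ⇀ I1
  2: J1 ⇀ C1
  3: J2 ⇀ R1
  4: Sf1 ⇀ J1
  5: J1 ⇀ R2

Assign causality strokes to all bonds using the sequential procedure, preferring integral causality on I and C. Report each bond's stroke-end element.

β4 |Sf1  (Sf1 fixes flow; stroke at Sf1)
β1 |I1  (I1: I, integral causality)
β0 |J2  (J2 flow already set via bond 1)
β3 |J2  (common-f at J2 fixed by 1)
β2 |J1  (C1 integral (e out))
β5 |R2  (0-jn J1 has e-setter on 2)

β0 stroke→J2
β1 stroke→I1
β2 stroke→J1
β3 stroke→J2
β4 stroke→Sf1
β5 stroke→R2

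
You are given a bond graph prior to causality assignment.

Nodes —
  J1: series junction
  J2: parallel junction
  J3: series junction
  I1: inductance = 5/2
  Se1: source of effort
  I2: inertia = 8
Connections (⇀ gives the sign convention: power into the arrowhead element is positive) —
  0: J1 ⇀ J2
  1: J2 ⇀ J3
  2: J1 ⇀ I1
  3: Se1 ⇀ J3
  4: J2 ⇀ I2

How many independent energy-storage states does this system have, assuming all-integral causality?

2  (I1, I2 all integral)

bond 3 →J3  (Se1 fixes effort; stroke away)
bond 1 →J2  (closing 1-jn rule on J3)
bond 0 →J1  (J2 effort already set via bond 1)
bond 4 →I2  (J2 effort already set via bond 1)
bond 2 →I1  (only one flow-in slot at J1)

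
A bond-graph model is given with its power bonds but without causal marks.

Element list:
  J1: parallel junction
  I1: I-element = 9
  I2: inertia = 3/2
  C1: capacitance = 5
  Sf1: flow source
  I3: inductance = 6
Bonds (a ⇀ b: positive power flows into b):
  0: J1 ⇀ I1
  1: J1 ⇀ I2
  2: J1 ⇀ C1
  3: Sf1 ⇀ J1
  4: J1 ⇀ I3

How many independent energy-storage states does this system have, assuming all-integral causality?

β3 stroke at Sf1  (Sf1 fixes flow; stroke at Sf1)
β0 stroke at I1  (I1: I, integral causality)
β1 stroke at I2  (I2: I, integral causality)
β2 stroke at J1  (C1: C, integral causality)
β4 stroke at I3  (J1 effort already set via bond 2)

4  (C1, I1, I2, I3 all integral)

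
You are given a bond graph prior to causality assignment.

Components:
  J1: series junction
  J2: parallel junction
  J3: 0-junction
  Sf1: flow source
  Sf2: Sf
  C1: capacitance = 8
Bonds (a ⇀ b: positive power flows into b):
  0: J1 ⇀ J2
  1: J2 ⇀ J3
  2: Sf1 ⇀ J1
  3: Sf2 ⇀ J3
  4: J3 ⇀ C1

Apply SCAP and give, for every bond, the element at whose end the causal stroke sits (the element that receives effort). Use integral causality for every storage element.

#0 stroke at J1
#1 stroke at J2
#2 stroke at Sf1
#3 stroke at Sf2
#4 stroke at J3

#2 stroke→Sf1  (Sf1: flow source, stroke at near end)
#3 stroke→Sf2  (Sf2 fixes flow; stroke at Sf2)
#0 stroke→J1  (common-f at J1 fixed by 2)
#1 stroke→J2  (J2: last free bond brings effort in)
#4 stroke→J3  (only one effort-in slot at J3)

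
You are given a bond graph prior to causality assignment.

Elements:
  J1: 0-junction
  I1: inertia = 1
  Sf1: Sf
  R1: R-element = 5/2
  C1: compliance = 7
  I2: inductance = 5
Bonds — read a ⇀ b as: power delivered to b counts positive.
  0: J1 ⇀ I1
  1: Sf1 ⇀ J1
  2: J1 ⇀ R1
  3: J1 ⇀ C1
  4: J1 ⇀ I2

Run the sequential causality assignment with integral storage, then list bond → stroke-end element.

β0 stroke→I1
β1 stroke→Sf1
β2 stroke→R1
β3 stroke→J1
β4 stroke→I2

#1 stroke→Sf1  (Sf1 fixes flow; stroke at Sf1)
#0 stroke→I1  (I1 integral (f out))
#3 stroke→J1  (prefer integral on C1)
#2 stroke→R1  (J1 effort already set via bond 3)
#4 stroke→I2  (0-jn J1 has e-setter on 3)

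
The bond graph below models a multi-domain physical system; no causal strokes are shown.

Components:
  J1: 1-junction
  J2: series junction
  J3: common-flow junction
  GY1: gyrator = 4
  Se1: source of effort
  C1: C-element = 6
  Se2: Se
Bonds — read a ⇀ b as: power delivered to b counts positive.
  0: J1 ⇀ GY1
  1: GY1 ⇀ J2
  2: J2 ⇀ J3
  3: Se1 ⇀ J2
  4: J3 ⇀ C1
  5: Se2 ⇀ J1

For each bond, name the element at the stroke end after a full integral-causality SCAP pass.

β3 →J2  (Se1 (Se) sets effort on bond)
β5 →J1  (Se2 fixes effort; stroke away)
β0 →GY1  (only one flow-in slot at J1)
β1 →GY1  (GY GY1: same side as bond 0)
β2 →J2  (common-f at J2 fixed by 1)
β4 →J3  (1-jn J3 has f-setter on 2)

bond 0 stroke→GY1
bond 1 stroke→GY1
bond 2 stroke→J2
bond 3 stroke→J2
bond 4 stroke→J3
bond 5 stroke→J1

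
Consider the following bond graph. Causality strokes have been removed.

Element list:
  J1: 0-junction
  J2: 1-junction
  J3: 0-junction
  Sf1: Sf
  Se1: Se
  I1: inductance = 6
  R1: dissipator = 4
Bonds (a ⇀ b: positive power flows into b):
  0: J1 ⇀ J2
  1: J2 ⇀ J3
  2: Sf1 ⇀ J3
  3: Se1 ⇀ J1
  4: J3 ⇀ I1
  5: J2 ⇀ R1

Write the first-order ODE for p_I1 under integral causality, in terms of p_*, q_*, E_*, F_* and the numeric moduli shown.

dp_I1/dt = E_Se1 + 4*F_Sf1 - 2*p_I1/3

bond 2 stroke at Sf1  (Sf1 (Sf) sets flow on bond)
bond 3 stroke at J1  (Se1 fixes effort; stroke away)
bond 0 stroke at J2  (J1 effort already set via bond 3)
bond 4 stroke at I1  (prefer integral on I1)
bond 1 stroke at J3  (only one effort-in slot at J3)
bond 5 stroke at J2  (J2: bond 1 brought flow, rest push out)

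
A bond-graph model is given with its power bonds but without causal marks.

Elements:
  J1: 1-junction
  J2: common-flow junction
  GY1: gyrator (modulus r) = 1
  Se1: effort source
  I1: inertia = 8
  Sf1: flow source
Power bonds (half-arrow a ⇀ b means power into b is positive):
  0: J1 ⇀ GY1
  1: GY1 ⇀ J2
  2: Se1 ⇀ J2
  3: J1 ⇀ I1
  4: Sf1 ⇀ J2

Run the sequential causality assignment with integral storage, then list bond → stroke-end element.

#0 →J1
#1 →J2
#2 →J2
#3 →I1
#4 →Sf1

β2 →J2  (Se1: effort source, stroke at far end)
β4 →Sf1  (source Sf1 imposes f)
β1 →J2  (1-jn J2 has f-setter on 4)
β0 →J1  (GY GY1: same side as bond 1)
β3 →I1  (closing 1-jn rule on J1)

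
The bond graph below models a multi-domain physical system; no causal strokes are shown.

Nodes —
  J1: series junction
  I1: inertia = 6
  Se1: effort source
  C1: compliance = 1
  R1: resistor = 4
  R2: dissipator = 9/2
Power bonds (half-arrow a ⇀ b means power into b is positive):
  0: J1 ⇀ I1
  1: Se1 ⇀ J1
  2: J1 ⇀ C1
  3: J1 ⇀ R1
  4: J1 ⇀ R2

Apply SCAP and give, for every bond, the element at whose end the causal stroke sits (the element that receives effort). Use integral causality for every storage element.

β1 stroke→J1  (source Se1 imposes e)
β0 stroke→I1  (prefer integral on I1)
β2 stroke→J1  (common-f at J1 fixed by 0)
β3 stroke→J1  (J1 flow already set via bond 0)
β4 stroke→J1  (common-f at J1 fixed by 0)

#0 →I1
#1 →J1
#2 →J1
#3 →J1
#4 →J1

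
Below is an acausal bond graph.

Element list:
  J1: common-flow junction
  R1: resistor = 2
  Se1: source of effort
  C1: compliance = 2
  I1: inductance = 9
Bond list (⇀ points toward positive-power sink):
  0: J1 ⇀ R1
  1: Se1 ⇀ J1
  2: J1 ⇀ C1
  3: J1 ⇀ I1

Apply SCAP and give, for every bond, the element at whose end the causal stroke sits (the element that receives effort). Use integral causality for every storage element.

β1 |J1  (source Se1 imposes e)
β2 |J1  (C1 integral (e out))
β3 |I1  (prefer integral on I1)
β0 |J1  (J1 flow already set via bond 3)

#0 stroke→J1
#1 stroke→J1
#2 stroke→J1
#3 stroke→I1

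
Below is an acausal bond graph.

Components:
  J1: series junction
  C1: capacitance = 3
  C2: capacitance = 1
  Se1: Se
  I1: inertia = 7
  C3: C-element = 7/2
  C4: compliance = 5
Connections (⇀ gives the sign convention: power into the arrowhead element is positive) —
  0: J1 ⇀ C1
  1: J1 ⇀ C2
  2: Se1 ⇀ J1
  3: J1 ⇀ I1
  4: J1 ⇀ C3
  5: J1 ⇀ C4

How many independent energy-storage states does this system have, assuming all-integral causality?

5  (C1, C2, C3, C4, I1 all integral)

#2 stroke at J1  (Se1: effort source, stroke at far end)
#0 stroke at J1  (C1 integral (e out))
#1 stroke at J1  (C2 outputs effort q/C2)
#3 stroke at I1  (I1 outputs flow p/I1)
#4 stroke at J1  (common-f at J1 fixed by 3)
#5 stroke at J1  (J1 flow already set via bond 3)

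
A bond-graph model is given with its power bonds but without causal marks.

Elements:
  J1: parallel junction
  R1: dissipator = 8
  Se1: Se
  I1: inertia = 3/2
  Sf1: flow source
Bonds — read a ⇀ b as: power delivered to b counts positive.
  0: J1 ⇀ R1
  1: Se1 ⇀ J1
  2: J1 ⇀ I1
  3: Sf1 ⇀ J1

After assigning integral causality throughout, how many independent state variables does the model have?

1  (I1 all integral)

bond 1 |J1  (Se1: effort source, stroke at far end)
bond 3 |Sf1  (Sf1 fixes flow; stroke at Sf1)
bond 0 |R1  (common-e at J1 fixed by 1)
bond 2 |I1  (0-jn J1 has e-setter on 1)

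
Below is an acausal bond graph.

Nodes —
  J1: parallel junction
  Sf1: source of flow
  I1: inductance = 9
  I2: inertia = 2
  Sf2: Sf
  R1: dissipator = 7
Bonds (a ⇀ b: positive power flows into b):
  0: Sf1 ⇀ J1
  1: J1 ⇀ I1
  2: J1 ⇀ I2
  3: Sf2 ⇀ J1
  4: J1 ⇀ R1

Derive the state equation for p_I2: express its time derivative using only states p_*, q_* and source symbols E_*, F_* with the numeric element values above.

dp_I2/dt = 7*F_Sf1 + 7*F_Sf2 - 7*p_I1/9 - 7*p_I2/2

b0 stroke at Sf1  (Sf1 fixes flow; stroke at Sf1)
b3 stroke at Sf2  (Sf2: flow source, stroke at near end)
b1 stroke at I1  (I1 outputs flow p/I1)
b2 stroke at I2  (I2: I, integral causality)
b4 stroke at J1  (J1 needs exactly one e-in)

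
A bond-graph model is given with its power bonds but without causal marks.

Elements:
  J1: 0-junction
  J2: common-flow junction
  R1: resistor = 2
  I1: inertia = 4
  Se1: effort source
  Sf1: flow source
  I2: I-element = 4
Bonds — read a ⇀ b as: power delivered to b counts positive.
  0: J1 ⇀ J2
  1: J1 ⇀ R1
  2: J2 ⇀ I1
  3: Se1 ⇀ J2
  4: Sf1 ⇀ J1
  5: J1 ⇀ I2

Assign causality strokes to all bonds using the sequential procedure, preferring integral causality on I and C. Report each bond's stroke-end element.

b3 →J2  (Se1 fixes effort; stroke away)
b4 →Sf1  (Sf1 fixes flow; stroke at Sf1)
b2 →I1  (prefer integral on I1)
b0 →J2  (J2 flow already set via bond 2)
b5 →I2  (prefer integral on I2)
b1 →J1  (J1: last free bond brings effort in)

b0 stroke→J2
b1 stroke→J1
b2 stroke→I1
b3 stroke→J2
b4 stroke→Sf1
b5 stroke→I2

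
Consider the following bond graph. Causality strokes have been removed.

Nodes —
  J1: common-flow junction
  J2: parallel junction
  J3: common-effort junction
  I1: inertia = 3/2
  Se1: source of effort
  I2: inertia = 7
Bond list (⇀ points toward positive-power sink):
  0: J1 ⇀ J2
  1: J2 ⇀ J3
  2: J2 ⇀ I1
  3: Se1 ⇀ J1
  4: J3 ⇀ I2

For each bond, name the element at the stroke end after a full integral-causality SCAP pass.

b3 stroke at J1  (Se1 (Se) sets effort on bond)
b0 stroke at J2  (closing 1-jn rule on J1)
b1 stroke at J3  (J2 effort already set via bond 0)
b2 stroke at I1  (0-jn J2 has e-setter on 0)
b4 stroke at I2  (common-e at J3 fixed by 1)

bond 0 stroke at J2
bond 1 stroke at J3
bond 2 stroke at I1
bond 3 stroke at J1
bond 4 stroke at I2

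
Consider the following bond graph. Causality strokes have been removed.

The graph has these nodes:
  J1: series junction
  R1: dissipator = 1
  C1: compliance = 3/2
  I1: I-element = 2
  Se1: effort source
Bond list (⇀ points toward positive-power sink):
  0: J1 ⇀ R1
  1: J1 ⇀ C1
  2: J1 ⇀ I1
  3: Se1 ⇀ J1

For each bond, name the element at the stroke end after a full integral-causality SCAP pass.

#0 stroke→J1
#1 stroke→J1
#2 stroke→I1
#3 stroke→J1

β3 stroke→J1  (Se1: effort source, stroke at far end)
β1 stroke→J1  (C1 integral (e out))
β2 stroke→I1  (I1: I, integral causality)
β0 stroke→J1  (common-f at J1 fixed by 2)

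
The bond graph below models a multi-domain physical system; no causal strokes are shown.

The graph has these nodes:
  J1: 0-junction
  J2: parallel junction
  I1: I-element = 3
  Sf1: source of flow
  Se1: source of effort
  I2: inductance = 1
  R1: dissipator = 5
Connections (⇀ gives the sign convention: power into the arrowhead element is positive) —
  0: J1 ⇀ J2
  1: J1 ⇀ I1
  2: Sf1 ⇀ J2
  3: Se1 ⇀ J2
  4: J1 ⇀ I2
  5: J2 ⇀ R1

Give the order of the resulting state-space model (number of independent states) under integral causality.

2  (I1, I2 all integral)

#2 stroke→Sf1  (source Sf1 imposes f)
#3 stroke→J2  (source Se1 imposes e)
#0 stroke→J1  (0-jn J2 has e-setter on 3)
#5 stroke→R1  (J2: bond 3 brought effort, rest push out)
#1 stroke→I1  (0-jn J1 has e-setter on 0)
#4 stroke→I2  (0-jn J1 has e-setter on 0)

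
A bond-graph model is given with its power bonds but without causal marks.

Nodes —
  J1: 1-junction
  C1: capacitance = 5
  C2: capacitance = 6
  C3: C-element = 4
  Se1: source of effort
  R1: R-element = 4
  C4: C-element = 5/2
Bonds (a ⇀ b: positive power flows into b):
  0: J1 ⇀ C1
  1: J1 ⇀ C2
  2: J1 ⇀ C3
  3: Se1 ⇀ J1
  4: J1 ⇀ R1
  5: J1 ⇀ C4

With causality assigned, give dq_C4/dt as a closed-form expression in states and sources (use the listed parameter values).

β3 stroke at J1  (source Se1 imposes e)
β0 stroke at J1  (C1 integral (e out))
β1 stroke at J1  (C2 integral (e out))
β2 stroke at J1  (C3 outputs effort q/C3)
β5 stroke at J1  (prefer integral on C4)
β4 stroke at R1  (closing 1-jn rule on J1)

dq_C4/dt = E_Se1/4 - q_C1/20 - q_C2/24 - q_C3/16 - q_C4/10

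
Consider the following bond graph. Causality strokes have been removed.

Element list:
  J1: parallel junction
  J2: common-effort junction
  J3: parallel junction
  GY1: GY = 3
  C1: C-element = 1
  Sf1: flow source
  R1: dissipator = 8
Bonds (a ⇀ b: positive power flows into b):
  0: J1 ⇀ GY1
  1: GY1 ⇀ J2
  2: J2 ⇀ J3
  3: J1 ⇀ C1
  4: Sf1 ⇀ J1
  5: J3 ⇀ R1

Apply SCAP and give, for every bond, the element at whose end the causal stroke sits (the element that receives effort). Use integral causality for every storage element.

b0 |GY1
b1 |GY1
b2 |J2
b3 |J1
b4 |Sf1
b5 |J3

bond 4 →Sf1  (source Sf1 imposes f)
bond 3 →J1  (C1: C, integral causality)
bond 0 →GY1  (common-e at J1 fixed by 3)
bond 1 →GY1  (GY GY1: same side as bond 0)
bond 2 →J2  (closing 0-jn rule on J2)
bond 5 →J3  (only one effort-in slot at J3)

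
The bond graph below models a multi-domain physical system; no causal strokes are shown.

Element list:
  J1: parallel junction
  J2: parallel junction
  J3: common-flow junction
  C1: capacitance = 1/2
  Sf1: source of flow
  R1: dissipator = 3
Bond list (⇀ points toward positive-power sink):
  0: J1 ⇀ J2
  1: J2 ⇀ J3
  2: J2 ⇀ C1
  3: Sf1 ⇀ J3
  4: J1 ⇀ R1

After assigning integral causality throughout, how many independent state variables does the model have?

#3 stroke→Sf1  (Sf1 fixes flow; stroke at Sf1)
#1 stroke→J3  (J3 flow already set via bond 3)
#2 stroke→J2  (C1 outputs effort q/C1)
#0 stroke→J1  (J2: bond 2 brought effort, rest push out)
#4 stroke→R1  (J1: bond 0 brought effort, rest push out)

1  (C1 all integral)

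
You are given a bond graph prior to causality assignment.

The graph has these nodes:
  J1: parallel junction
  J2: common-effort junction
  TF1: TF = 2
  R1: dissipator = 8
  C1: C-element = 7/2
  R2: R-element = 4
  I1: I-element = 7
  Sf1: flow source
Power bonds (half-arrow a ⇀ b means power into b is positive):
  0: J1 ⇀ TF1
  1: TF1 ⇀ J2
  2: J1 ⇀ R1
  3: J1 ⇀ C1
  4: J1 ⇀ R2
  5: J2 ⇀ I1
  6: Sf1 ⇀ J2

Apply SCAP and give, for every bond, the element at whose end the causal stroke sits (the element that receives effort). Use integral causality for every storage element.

bond 0 |TF1
bond 1 |J2
bond 2 |R1
bond 3 |J1
bond 4 |R2
bond 5 |I1
bond 6 |Sf1

#6 stroke at Sf1  (Sf1 fixes flow; stroke at Sf1)
#3 stroke at J1  (prefer integral on C1)
#0 stroke at TF1  (common-e at J1 fixed by 3)
#2 stroke at R1  (0-jn J1 has e-setter on 3)
#4 stroke at R2  (0-jn J1 has e-setter on 3)
#1 stroke at J2  (through TF1, causality passes straight; one stroke at TF1)
#5 stroke at I1  (common-e at J2 fixed by 1)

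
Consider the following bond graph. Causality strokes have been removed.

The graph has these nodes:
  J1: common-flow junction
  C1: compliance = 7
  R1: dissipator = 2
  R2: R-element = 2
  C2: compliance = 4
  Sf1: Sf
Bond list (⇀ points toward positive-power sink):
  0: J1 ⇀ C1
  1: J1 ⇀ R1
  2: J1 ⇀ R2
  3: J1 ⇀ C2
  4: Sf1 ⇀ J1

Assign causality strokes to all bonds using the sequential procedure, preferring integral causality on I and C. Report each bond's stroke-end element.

#4 →Sf1  (Sf1 (Sf) sets flow on bond)
#0 →J1  (1-jn J1 has f-setter on 4)
#1 →J1  (J1: bond 4 brought flow, rest push out)
#2 →J1  (J1 flow already set via bond 4)
#3 →J1  (J1: bond 4 brought flow, rest push out)

β0 stroke→J1
β1 stroke→J1
β2 stroke→J1
β3 stroke→J1
β4 stroke→Sf1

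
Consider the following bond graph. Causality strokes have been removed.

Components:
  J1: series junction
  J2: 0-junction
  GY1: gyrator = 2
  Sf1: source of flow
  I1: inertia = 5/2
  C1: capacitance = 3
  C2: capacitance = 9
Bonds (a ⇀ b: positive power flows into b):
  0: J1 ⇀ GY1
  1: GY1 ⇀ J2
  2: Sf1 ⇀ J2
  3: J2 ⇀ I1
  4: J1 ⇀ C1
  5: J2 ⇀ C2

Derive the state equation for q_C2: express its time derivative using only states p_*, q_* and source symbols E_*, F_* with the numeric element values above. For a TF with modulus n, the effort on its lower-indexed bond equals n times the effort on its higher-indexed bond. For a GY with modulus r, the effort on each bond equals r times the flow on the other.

dq_C2/dt = F_Sf1 - 2*p_I1/5 - q_C1/6

b2 stroke at Sf1  (Sf1 (Sf) sets flow on bond)
b3 stroke at I1  (I1 integral (f out))
b4 stroke at J1  (C1: C, integral causality)
b0 stroke at GY1  (only one flow-in slot at J1)
b1 stroke at GY1  (GY1: gyrator matches bond 0)
b5 stroke at J2  (J2: last free bond brings effort in)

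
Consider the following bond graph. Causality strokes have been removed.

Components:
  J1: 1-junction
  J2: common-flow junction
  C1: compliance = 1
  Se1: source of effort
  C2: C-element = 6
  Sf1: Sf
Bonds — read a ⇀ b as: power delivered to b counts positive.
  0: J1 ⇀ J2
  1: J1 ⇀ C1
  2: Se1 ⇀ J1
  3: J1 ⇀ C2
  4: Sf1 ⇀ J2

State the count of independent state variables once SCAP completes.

2  (C1, C2 all integral)

b2 stroke→J1  (Se1 (Se) sets effort on bond)
b4 stroke→Sf1  (Sf1 fixes flow; stroke at Sf1)
b0 stroke→J2  (1-jn J2 has f-setter on 4)
b1 stroke→J1  (J1 flow already set via bond 0)
b3 stroke→J1  (common-f at J1 fixed by 0)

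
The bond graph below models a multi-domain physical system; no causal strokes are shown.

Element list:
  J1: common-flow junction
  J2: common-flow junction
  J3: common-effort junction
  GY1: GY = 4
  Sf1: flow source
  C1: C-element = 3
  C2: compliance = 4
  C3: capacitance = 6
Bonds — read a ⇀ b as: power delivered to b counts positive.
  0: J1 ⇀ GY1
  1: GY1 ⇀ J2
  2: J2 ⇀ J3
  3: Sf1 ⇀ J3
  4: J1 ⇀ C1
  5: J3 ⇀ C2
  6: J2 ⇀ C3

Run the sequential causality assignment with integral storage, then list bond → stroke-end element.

bond 3 stroke→Sf1  (source Sf1 imposes f)
bond 4 stroke→J1  (C1 outputs effort q/C1)
bond 0 stroke→GY1  (J1: last free bond brings flow in)
bond 1 stroke→GY1  (GY1: gyrator matches bond 0)
bond 2 stroke→J2  (J2 flow already set via bond 1)
bond 6 stroke→J2  (J2: bond 1 brought flow, rest push out)
bond 5 stroke→J3  (J3 needs exactly one e-in)

b0 stroke at GY1
b1 stroke at GY1
b2 stroke at J2
b3 stroke at Sf1
b4 stroke at J1
b5 stroke at J3
b6 stroke at J2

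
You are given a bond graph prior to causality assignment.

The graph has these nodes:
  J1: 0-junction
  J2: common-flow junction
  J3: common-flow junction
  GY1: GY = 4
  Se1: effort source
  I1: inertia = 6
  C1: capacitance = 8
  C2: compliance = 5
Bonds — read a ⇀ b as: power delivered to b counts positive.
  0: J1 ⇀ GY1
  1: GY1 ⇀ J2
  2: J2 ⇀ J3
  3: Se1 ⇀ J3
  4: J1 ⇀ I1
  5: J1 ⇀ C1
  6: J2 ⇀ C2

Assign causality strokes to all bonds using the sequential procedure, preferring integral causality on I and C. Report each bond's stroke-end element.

β0 →GY1
β1 →GY1
β2 →J2
β3 →J3
β4 →I1
β5 →J1
β6 →J2

b3 |J3  (source Se1 imposes e)
b2 |J2  (J3: last free bond brings flow in)
b4 |I1  (I1 outputs flow p/I1)
b5 |J1  (prefer integral on C1)
b0 |GY1  (J1: bond 5 brought effort, rest push out)
b1 |GY1  (GY1: gyrator matches bond 0)
b6 |J2  (J2: bond 1 brought flow, rest push out)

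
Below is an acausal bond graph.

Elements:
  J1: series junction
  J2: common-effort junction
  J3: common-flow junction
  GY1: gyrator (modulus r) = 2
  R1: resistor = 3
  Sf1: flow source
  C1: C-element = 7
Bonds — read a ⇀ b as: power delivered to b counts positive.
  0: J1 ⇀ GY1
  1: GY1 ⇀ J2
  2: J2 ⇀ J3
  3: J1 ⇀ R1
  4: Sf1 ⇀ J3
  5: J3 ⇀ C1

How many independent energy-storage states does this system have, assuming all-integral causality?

b4 |Sf1  (Sf1: flow source, stroke at near end)
b2 |J3  (1-jn J3 has f-setter on 4)
b5 |J3  (J3: bond 4 brought flow, rest push out)
b1 |J2  (J2: last free bond brings effort in)
b0 |J1  (through GY1, causality inverts; strokes same side of GY1)
b3 |R1  (only one flow-in slot at J1)

1  (C1 all integral)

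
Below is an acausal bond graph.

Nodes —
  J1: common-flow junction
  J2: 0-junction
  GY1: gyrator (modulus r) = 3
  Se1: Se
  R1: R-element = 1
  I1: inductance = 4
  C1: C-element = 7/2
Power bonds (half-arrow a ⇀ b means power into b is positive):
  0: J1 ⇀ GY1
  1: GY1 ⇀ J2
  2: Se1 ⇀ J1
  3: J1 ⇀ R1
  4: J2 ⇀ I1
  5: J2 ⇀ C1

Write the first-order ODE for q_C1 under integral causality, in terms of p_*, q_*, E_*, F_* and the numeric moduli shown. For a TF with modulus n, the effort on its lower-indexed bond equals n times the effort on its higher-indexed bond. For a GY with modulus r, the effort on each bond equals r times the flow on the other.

b2 stroke→J1  (source Se1 imposes e)
b4 stroke→I1  (I1 outputs flow p/I1)
b5 stroke→J2  (C1 outputs effort q/C1)
b1 stroke→GY1  (0-jn J2 has e-setter on 5)
b0 stroke→GY1  (GY1: gyrator matches bond 1)
b3 stroke→J1  (J1 flow already set via bond 0)

dq_C1/dt = E_Se1/3 - p_I1/4 - 2*q_C1/63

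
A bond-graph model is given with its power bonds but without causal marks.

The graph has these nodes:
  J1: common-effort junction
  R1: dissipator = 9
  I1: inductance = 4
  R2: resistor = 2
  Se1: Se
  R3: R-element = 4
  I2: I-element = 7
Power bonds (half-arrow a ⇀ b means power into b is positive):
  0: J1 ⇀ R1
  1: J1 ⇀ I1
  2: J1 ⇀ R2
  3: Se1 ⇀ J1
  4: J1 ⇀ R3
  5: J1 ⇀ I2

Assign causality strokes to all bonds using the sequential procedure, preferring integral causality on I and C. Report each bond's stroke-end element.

bond 3 stroke at J1  (source Se1 imposes e)
bond 0 stroke at R1  (common-e at J1 fixed by 3)
bond 1 stroke at I1  (J1: bond 3 brought effort, rest push out)
bond 2 stroke at R2  (common-e at J1 fixed by 3)
bond 4 stroke at R3  (J1: bond 3 brought effort, rest push out)
bond 5 stroke at I2  (J1: bond 3 brought effort, rest push out)

bond 0 stroke at R1
bond 1 stroke at I1
bond 2 stroke at R2
bond 3 stroke at J1
bond 4 stroke at R3
bond 5 stroke at I2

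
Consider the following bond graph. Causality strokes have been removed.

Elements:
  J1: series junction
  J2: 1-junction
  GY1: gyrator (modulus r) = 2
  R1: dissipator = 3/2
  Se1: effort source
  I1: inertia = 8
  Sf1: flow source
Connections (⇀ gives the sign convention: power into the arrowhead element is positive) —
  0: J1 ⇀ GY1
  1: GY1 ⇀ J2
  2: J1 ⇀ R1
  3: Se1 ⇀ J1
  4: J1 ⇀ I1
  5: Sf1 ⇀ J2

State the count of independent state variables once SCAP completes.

β3 |J1  (Se1 fixes effort; stroke away)
β5 |Sf1  (source Sf1 imposes f)
β1 |J2  (common-f at J2 fixed by 5)
β0 |J1  (through GY1, causality inverts; strokes same side of GY1)
β4 |I1  (I1: I, integral causality)
β2 |J1  (J1 flow already set via bond 4)

1  (I1 all integral)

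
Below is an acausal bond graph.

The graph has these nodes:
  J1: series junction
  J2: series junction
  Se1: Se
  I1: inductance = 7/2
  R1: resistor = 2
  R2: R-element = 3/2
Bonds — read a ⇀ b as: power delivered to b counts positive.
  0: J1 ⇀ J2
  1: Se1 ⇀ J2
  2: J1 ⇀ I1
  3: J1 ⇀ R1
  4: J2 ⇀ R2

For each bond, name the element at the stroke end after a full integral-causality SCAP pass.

#1 stroke at J2  (Se1 (Se) sets effort on bond)
#2 stroke at I1  (I1 integral (f out))
#0 stroke at J1  (J1: bond 2 brought flow, rest push out)
#3 stroke at J1  (1-jn J1 has f-setter on 2)
#4 stroke at J2  (J2: bond 0 brought flow, rest push out)

bond 0 stroke→J1
bond 1 stroke→J2
bond 2 stroke→I1
bond 3 stroke→J1
bond 4 stroke→J2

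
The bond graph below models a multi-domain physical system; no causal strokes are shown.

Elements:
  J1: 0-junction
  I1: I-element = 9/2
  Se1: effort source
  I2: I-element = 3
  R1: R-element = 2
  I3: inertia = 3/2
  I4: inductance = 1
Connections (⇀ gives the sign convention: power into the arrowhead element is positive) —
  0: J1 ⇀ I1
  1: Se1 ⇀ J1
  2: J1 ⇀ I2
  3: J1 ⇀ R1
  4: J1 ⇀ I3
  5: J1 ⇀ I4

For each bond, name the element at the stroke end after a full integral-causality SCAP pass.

bond 0 stroke at I1
bond 1 stroke at J1
bond 2 stroke at I2
bond 3 stroke at R1
bond 4 stroke at I3
bond 5 stroke at I4

#1 stroke→J1  (source Se1 imposes e)
#0 stroke→I1  (J1 effort already set via bond 1)
#2 stroke→I2  (common-e at J1 fixed by 1)
#3 stroke→R1  (common-e at J1 fixed by 1)
#4 stroke→I3  (common-e at J1 fixed by 1)
#5 stroke→I4  (J1 effort already set via bond 1)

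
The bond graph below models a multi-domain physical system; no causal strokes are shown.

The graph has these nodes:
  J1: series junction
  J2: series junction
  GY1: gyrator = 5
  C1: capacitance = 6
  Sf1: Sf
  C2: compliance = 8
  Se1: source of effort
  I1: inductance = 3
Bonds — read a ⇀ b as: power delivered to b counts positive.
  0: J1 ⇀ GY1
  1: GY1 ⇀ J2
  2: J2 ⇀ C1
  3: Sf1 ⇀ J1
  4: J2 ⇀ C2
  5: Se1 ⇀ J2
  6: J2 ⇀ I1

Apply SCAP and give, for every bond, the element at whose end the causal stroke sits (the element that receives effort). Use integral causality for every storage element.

β3 stroke at Sf1  (Sf1 fixes flow; stroke at Sf1)
β5 stroke at J2  (Se1 (Se) sets effort on bond)
β0 stroke at J1  (J1 flow already set via bond 3)
β1 stroke at J2  (GY GY1: same side as bond 0)
β2 stroke at J2  (C1: C, integral causality)
β4 stroke at J2  (C2 outputs effort q/C2)
β6 stroke at I1  (J2 needs exactly one f-in)

β0 →J1
β1 →J2
β2 →J2
β3 →Sf1
β4 →J2
β5 →J2
β6 →I1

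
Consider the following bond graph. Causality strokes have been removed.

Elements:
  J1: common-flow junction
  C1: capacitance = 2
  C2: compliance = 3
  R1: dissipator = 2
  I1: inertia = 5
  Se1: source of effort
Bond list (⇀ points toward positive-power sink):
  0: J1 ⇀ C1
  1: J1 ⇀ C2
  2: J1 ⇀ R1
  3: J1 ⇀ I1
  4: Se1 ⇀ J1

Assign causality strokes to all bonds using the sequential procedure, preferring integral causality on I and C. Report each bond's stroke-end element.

#0 stroke at J1
#1 stroke at J1
#2 stroke at J1
#3 stroke at I1
#4 stroke at J1

#4 stroke→J1  (Se1 fixes effort; stroke away)
#0 stroke→J1  (C1 outputs effort q/C1)
#1 stroke→J1  (C2 integral (e out))
#3 stroke→I1  (I1 integral (f out))
#2 stroke→J1  (1-jn J1 has f-setter on 3)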